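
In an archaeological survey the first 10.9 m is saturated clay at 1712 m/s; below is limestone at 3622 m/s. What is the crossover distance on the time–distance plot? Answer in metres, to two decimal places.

36.43 m

x_cross = 2h·√((V₂+V₁)/(V₂−V₁)).
(V₂+V₁)/(V₂−V₁) = (3622+1712)/(3622−1712) = 2.7927; √ = 1.6711.
x_cross = 2·10.9·1.6711 = 36.43 m.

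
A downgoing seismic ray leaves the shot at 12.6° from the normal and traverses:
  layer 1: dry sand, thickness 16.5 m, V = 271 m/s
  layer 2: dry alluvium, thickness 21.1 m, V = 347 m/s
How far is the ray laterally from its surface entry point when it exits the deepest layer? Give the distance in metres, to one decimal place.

p = sin θ₁/V₁ = sin 12.6°/271 = 8.0496e-04 s/m is conserved through the stack.
Layer 1: θ = 12.60°; offset = 16.5·tan 12.60° = 3.688 m.
Layer 2: sin θ = p·347 = 0.2793 → θ = 16.22°; offset = 21.1·tan 16.22° = 6.138 m.
Summing the layer offsets gives 9.826 m.

9.8 m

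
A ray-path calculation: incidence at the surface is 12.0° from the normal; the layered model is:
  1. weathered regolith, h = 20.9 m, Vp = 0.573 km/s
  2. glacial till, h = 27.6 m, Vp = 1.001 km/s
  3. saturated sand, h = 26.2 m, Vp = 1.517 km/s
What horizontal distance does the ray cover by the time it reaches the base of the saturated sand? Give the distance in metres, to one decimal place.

32.5 m

Apply Snell's law at each interface; in layer i the horizontal offset is hᵢ·tan θᵢ.
Layer 1: θ = 12.00°; offset = 20.9·tan 12.00° = 4.442 m.
Layer 2: sin θ = 1.001·sin 12.0°/0.573 = 0.3632, θ = 21.30°; offset = 27.6·tan 21.30° = 10.759 m.
Layer 3: sin θ = 1.517·sin 12.0°/0.573 = 0.5504, θ = 33.40°; offset = 26.2·tan 33.40° = 17.274 m.
Σ offsets = 32.476 m.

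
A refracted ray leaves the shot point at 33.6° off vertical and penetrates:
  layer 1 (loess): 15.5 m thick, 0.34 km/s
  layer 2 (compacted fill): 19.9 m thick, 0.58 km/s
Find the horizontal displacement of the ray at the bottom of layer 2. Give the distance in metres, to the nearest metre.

67 m

Apply Snell's law at each interface; in layer i the horizontal offset is hᵢ·tan θᵢ.
Layer 1: θ = 33.60°; offset = 15.5·tan 33.60° = 10.298 m.
Layer 2: sin θ = 0.58·sin 33.6°/0.34 = 0.9440, θ = 70.74°; offset = 19.9·tan 70.74° = 56.947 m.
Σ offsets = 67.245 m.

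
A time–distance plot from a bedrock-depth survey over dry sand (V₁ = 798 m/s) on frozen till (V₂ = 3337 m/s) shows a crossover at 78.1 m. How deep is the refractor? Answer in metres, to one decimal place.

30.6 m

x_cross = 2h·√((V₂+V₁)/(V₂−V₁)) → h = x_cross / (2·√((V₂+V₁)/(V₂−V₁))).
√((V₂+V₁)/(V₂−V₁)) = √((3337+798)/(3337−798)) = 1.2762.
h = 78.1 / (2·1.2762) = 30.60 m.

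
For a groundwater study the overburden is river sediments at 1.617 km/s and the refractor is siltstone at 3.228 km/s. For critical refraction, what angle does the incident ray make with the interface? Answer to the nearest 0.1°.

59.9°

At critical incidence the refracted ray runs along the interface (θ₂ = 90°), so sin θ_c = V₁/V₂.
θ_c = arcsin(1.617/3.228) = arcsin 0.5009 = 30.06°.
Measured from the interface: 90° − 30.06° = 59.94°.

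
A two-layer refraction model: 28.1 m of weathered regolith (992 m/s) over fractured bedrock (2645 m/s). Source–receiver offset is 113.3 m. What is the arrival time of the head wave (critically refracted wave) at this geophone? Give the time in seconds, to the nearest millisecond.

0.095 s

θ_c = arcsin(V₁/V₂) = arcsin(992/2645) = 22.03°, cos θ_c = 0.9270.
Intercept time tᵢ = 2h cos θ_c / V₁ = 2·28.1·0.9270/992 = 0.05252 s.
t = x/V₂ + tᵢ = 113.3/2645 + 0.05252 = 0.09535 s.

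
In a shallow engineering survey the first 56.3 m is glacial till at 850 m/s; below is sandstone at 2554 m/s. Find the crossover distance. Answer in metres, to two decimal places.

x_cross = 2h·√((V₂+V₁)/(V₂−V₁)).
(V₂+V₁)/(V₂−V₁) = (2554+850)/(2554−850) = 1.9977; √ = 1.4134.
x_cross = 2·56.3·1.4134 = 159.15 m.

159.15 m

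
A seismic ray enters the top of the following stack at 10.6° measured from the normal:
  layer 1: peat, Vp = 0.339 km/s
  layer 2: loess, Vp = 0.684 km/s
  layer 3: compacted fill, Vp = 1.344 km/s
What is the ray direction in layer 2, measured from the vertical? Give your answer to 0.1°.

21.8°

Ray parameter p = sin 10.6° / 0.339 = 5.4263e-01 s/km.
sin θ_2 = p·V_2 = 5.4263e-01 × 0.684 = 0.3712.
θ_2 = arcsin 0.3712 = 21.79°.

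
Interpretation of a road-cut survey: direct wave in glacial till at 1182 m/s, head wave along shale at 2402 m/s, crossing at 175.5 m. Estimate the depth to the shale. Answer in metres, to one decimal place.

h = (x_cross/2)·√((V₂−V₁)/(V₂+V₁)).
(V₂−V₁)/(V₂+V₁) = (2402−1182)/(2402+1182) = 0.3404; √ = 0.5834.
h = (175.5/2)·0.5834 = 51.20 m.

51.2 m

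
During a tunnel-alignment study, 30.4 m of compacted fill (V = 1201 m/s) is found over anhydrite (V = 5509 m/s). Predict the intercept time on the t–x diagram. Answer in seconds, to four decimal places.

tᵢ = 2h·√(V₂²−V₁²)/(V₁V₂).
√(V₂²−V₁²) = √(5509²−1201²) = 5376.5 m/s.
tᵢ = 2·30.4·5376.5/(1201·5509) = 0.04941 s.

0.0494 s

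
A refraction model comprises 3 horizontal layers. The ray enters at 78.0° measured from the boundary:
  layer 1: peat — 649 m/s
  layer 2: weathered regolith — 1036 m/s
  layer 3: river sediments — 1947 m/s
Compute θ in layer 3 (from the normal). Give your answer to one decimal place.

From the normal: θ₁ = 90° − 78.0° = 12.0°.
Ray parameter p = sin 12.0° / 649 = 3.2036e-04 s/m.
sin θ_3 = p·V_3 = 3.2036e-04 × 1947 = 0.6237.
θ_3 = arcsin 0.6237 = 38.59°.

38.6°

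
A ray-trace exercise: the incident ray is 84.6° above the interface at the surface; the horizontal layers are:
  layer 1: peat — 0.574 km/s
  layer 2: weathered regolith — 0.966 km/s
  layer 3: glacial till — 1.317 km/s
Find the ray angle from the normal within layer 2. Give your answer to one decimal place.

From the normal: θ₁ = 90° − 84.6° = 5.4°.
Ray parameter p = sin 5.4° / 0.574 = 1.6395e-01 s/km.
sin θ_2 = p·V_2 = 1.6395e-01 × 0.966 = 0.1584.
θ_2 = arcsin 0.1584 = 9.11°.

9.1°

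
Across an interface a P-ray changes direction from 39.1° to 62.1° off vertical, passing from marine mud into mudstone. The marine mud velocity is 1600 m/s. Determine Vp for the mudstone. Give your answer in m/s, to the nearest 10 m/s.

Snell's law: sin 39.1°/V₁ = sin 62.1°/V₂.
V₂ = V₁·sin 62.1°/sin 39.1° = 1600 × 1.4013 = 2242.08 m/s.

2240 m/s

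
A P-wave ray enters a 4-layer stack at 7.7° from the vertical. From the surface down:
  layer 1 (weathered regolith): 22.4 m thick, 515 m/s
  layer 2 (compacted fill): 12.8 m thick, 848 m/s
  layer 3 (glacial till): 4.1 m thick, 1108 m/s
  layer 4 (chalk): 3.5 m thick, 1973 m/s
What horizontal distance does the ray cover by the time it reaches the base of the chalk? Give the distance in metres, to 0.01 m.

Ray parameter p = sin 7.7° / 515 m/s = 2.6017e-04 s/m.
Layer 1: θ = 7.70°; offset = 22.4·tan 7.70° = 3.0286 m.
Layer 2: sin θ = p·848 = 0.2206 → θ = 12.75°; offset = 12.8·tan 12.75° = 2.8953 m.
Layer 3: sin θ = p·1108 = 0.2883 → θ = 16.75°; offset = 4.1·tan 16.75° = 1.2343 m.
Layer 4: sin θ = p·1973 = 0.5133 → θ = 30.88°; offset = 3.5·tan 30.88° = 2.0934 m.
Total horizontal offset = 9.2516 m.

9.25 m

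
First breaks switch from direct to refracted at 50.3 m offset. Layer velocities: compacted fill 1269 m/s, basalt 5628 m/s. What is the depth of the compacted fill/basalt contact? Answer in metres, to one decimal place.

x_cross = 2h·√((V₂+V₁)/(V₂−V₁)) → h = x_cross / (2·√((V₂+V₁)/(V₂−V₁))).
√((V₂+V₁)/(V₂−V₁)) = √((5628+1269)/(5628−1269)) = 1.2579.
h = 50.3 / (2·1.2579) = 19.99 m.

20.0 m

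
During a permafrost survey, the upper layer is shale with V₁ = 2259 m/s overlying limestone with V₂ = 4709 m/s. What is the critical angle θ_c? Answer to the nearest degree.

Critical incidence: sin θ_c = V₁/V₂ = 2259/4709 = 0.4797.
θ_c = arcsin 0.4797 = 28.67°.

29°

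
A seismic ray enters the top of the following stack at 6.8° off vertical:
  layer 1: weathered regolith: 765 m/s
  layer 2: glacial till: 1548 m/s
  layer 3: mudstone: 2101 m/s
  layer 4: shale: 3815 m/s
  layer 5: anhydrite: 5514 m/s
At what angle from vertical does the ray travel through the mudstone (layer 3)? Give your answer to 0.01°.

Snell's law across each interface conserves sin θ / V, so sin θ_3 = V_3·sin θ₁/V₁.
sin θ_3 = 2101 × sin 6.8° / 765 = 0.3252.
θ_3 = 18.98° from the vertical.

18.98°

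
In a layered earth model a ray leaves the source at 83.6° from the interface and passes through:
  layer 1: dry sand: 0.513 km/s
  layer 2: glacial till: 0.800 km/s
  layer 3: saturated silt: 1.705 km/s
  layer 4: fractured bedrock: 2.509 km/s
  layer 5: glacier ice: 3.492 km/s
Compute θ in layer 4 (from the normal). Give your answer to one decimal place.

33.0°

From the normal: θ₁ = 90° − 83.6° = 6.4°.
Snell's law across each interface conserves sin θ / V, so sin θ_4 = V_4·sin θ₁/V₁.
sin θ_4 = 2.509 × sin 6.4° / 0.513 = 0.5452.
θ_4 = arcsin 0.5452 = 33.04°.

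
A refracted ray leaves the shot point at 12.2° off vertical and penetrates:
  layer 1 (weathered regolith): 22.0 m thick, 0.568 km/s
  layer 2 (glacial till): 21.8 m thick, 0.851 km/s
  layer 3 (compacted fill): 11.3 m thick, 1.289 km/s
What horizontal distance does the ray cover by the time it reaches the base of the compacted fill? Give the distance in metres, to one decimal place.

18.2 m

p = sin θ₁/V₁ = sin 12.2°/0.568 = 3.7205e-01 s/km is conserved through the stack.
Layer 1: θ = 12.20°; offset = 22.0·tan 12.20° = 4.757 m.
Layer 2: sin θ = p·0.851 = 0.3166 → θ = 18.46°; offset = 21.8·tan 18.46° = 7.277 m.
Layer 3: sin θ = p·1.289 = 0.4796 → θ = 28.66°; offset = 11.3·tan 28.66° = 6.176 m.
Summing the layer offsets gives 18.209 m.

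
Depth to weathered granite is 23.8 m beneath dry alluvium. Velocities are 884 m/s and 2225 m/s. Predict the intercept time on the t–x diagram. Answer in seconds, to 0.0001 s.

θ_c = arcsin(V₁/V₂) = arcsin(884/2225) = 23.41°; cos θ_c = 0.9177.
tᵢ = 2h·cos θ_c / V₁ = 2·23.8·0.9177 / 884 = 0.04941 s.

0.0494 s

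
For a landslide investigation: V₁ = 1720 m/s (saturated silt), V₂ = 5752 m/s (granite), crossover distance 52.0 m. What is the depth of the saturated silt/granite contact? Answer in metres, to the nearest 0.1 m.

h = (x_cross/2)·√((V₂−V₁)/(V₂+V₁)).
(V₂−V₁)/(V₂+V₁) = (5752−1720)/(5752+1720) = 0.5396; √ = 0.7346.
h = (52.0/2)·0.7346 = 19.10 m.

19.1 m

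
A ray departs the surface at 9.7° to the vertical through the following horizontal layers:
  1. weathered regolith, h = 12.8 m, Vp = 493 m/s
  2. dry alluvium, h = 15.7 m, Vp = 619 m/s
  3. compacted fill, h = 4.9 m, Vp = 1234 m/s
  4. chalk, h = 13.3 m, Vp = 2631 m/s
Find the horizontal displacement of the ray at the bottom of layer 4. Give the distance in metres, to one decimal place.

35.2 m

Apply Snell's law at each interface; in layer i the horizontal offset is hᵢ·tan θᵢ.
Layer 1: θ = 9.70°; offset = 12.8·tan 9.70° = 2.188 m.
Layer 2: sin θ = 619·sin 9.7°/493 = 0.2116, θ = 12.21°; offset = 15.7·tan 12.21° = 3.398 m.
Layer 3: sin θ = 1234·sin 9.7°/493 = 0.4217, θ = 24.94°; offset = 4.9·tan 24.94° = 2.279 m.
Layer 4: sin θ = 2631·sin 9.7°/493 = 0.8992, θ = 64.05°; offset = 13.3·tan 64.05° = 27.330 m.
Σ offsets = 35.195 m.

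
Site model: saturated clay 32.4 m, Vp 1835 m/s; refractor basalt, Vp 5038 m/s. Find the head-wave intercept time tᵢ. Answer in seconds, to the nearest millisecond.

θ_c = arcsin(V₁/V₂) = arcsin(1835/5038) = 21.36°; cos θ_c = 0.9313.
tᵢ = 2h·cos θ_c / V₁ = 2·32.4·0.9313 / 1835 = 0.03289 s.

0.033 s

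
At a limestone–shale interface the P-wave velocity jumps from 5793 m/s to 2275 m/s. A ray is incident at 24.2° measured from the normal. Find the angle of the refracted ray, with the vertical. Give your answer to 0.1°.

9.3°

sin θ₁/V₁ = sin θ₂/V₂ ⇒ sin θ₂ = 2275·sin 24.2°/5793 = 2275·0.4099/5793 = 0.1610.
θ₂ = sin⁻¹(0.1610) = 9.26° (from vertical).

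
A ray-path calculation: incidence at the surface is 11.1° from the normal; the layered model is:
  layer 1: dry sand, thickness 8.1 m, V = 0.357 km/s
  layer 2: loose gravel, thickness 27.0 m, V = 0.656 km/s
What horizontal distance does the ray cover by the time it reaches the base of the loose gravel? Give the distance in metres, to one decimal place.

p = sin θ₁/V₁ = sin 11.1°/0.357 = 5.3928e-01 s/km is conserved through the stack.
Layer 1: θ = 11.10°; offset = 8.1·tan 11.10° = 1.589 m.
Layer 2: sin θ = p·0.656 = 0.3538 → θ = 20.72°; offset = 27.0·tan 20.72° = 10.212 m.
Σ offsets = 11.801 m.

11.8 m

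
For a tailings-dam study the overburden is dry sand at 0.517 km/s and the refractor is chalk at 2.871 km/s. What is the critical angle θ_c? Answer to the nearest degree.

At critical incidence the refracted ray runs along the interface (θ₂ = 90°), so sin θ_c = V₁/V₂.
θ_c = arcsin(0.517/2.871) = arcsin 0.1801 = 10.37°.

10°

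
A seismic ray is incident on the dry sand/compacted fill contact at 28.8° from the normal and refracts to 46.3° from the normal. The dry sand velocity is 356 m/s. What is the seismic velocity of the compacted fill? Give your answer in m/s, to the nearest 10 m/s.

Snell's law: sin 28.8°/V₁ = sin 46.3°/V₂.
V₂ = V₁·sin 46.3°/sin 28.8° = 356 × 1.5007 = 534.25 m/s.

530 m/s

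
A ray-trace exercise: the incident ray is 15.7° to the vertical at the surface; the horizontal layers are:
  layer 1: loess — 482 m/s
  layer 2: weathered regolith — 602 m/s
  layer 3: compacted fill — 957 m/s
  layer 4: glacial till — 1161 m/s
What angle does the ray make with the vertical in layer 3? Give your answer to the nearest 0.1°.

32.5°

Snell's law across each interface conserves sin θ / V, so sin θ_3 = V_3·sin θ₁/V₁.
sin θ_3 = 957 × sin 15.7° / 482 = 0.5373.
θ_3 = 32.50° from the vertical.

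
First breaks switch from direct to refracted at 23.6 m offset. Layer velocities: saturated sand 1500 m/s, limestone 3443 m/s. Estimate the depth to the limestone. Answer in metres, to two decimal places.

7.40 m

x_cross = 2h·√((V₂+V₁)/(V₂−V₁)) → h = x_cross / (2·√((V₂+V₁)/(V₂−V₁))).
√((V₂+V₁)/(V₂−V₁)) = √((3443+1500)/(3443−1500)) = 1.5950.
h = 23.6 / (2·1.5950) = 7.40 m.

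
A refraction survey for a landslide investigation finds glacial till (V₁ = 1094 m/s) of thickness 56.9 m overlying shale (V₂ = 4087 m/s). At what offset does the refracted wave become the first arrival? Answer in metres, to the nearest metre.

θ_c = arcsin(1094/4087) = 15.53°, so cos θ_c = 0.9635 and tᵢ = 2h cos θ_c/V₁ = 0.1002 s.
At crossover x/V₁ = x/V₂ + tᵢ ⇒ x = tᵢ/(1/V₁ − 1/V₂) = 0.10023/(9.1408e-04 − 2.4468e-04) = 149.73 m.

150 m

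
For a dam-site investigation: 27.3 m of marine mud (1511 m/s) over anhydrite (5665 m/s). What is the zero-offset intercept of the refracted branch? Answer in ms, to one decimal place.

θ_c = arcsin(V₁/V₂) = arcsin(1511/5665) = 15.47°; cos θ_c = 0.9638.
tᵢ = 2h·cos θ_c / V₁ = 2·27.3·0.9638 / 1511 = 0.03483 s.

34.8 ms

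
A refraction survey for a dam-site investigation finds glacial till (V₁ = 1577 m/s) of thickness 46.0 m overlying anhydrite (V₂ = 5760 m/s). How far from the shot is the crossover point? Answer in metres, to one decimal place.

θ_c = arcsin(1577/5760) = 15.89°, so cos θ_c = 0.9618 and tᵢ = 2h cos θ_c/V₁ = 0.0561 s.
At crossover x/V₁ = x/V₂ + tᵢ ⇒ x = tᵢ/(1/V₁ − 1/V₂) = 0.05611/(6.3412e-04 − 1.7361e-04) = 121.84 m.

121.8 m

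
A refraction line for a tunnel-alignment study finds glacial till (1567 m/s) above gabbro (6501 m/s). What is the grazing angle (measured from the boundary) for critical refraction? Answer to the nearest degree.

Critical incidence: sin θ_c = V₁/V₂ = 1567/6501 = 0.2410.
θ_c = arcsin 0.2410 = 13.95°.
Measured from the interface: 90° − 13.95° = 76.05°.

76°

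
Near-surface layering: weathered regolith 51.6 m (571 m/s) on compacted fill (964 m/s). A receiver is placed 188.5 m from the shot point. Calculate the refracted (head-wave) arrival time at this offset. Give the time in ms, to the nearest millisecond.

θ_c = arcsin(V₁/V₂) = arcsin(571/964) = 36.32°, cos θ_c = 0.8057.
Intercept time tᵢ = 2h cos θ_c / V₁ = 2·51.6·0.8057/571 = 0.14562 s.
t = x/V₂ + tᵢ = 188.5/964 + 0.14562 = 0.34116 s.

341 ms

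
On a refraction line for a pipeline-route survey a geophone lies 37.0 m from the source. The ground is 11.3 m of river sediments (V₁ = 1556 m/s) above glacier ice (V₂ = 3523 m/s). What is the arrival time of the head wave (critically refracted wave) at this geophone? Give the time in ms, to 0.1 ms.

23.5 ms

θ_c = arcsin(V₁/V₂) = arcsin(1556/3523) = 26.21°, cos θ_c = 0.8972.
Intercept time tᵢ = 2h cos θ_c / V₁ = 2·11.3·0.8972/1556 = 0.01303 s.
t = x/V₂ + tᵢ = 37.0/3523 + 0.01303 = 0.02353 s.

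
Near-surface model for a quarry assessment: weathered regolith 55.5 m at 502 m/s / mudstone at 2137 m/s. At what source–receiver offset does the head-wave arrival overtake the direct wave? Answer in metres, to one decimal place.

θ_c = arcsin(502/2137) = 13.59°, so cos θ_c = 0.9720 and tᵢ = 2h cos θ_c/V₁ = 0.2149 s.
At crossover x/V₁ = x/V₂ + tᵢ ⇒ x = tᵢ/(1/V₁ − 1/V₂) = 0.21493/(1.9920e-03 − 4.6795e-04) = 141.02 m.

141.0 m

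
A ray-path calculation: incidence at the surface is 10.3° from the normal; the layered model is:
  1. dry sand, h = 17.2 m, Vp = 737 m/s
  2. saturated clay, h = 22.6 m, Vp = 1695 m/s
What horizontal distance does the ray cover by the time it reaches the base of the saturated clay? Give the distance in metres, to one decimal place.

13.3 m

Apply Snell's law at each interface; in layer i the horizontal offset is hᵢ·tan θᵢ.
Layer 1: θ = 10.30°; offset = 17.2·tan 10.30° = 3.126 m.
Layer 2: sin θ = 1695·sin 10.3°/737 = 0.4112, θ = 24.28°; offset = 22.6·tan 24.28° = 10.196 m.
Σ offsets = 13.321 m.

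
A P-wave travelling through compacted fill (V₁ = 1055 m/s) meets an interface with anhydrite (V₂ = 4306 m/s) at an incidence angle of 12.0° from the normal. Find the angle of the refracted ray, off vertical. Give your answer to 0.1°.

Snell's law: sin θ₂ = (V₂/V₁)·sin θ₁ = (4306/1055)·sin 12.0° = 0.8486.
θ₂ = sin⁻¹(0.8486) = 58.06° (from vertical).

58.1°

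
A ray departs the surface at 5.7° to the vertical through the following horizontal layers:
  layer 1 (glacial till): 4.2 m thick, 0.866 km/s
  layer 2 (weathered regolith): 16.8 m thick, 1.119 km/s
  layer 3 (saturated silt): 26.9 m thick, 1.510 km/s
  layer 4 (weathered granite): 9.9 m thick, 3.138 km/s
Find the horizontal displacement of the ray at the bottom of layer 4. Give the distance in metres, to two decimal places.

p = sin θ₁/V₁ = sin 5.7°/0.866 = 1.1469e-01 s/km is conserved through the stack.
Layer 1: θ = 5.70°; offset = 4.2·tan 5.70° = 0.4192 m.
Layer 2: sin θ = p·1.119 = 0.1283 → θ = 7.37°; offset = 16.8·tan 7.37° = 2.1740 m.
Layer 3: sin θ = p·1.510 = 0.1732 → θ = 9.97°; offset = 26.9·tan 9.97° = 4.7300 m.
Layer 4: sin θ = p·3.138 = 0.3599 → θ = 21.09°; offset = 9.9·tan 21.09° = 3.8188 m.
Σ offsets = 11.1420 m.

11.14 m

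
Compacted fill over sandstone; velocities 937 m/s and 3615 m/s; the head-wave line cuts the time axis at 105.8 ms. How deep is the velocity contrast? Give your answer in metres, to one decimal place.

51.3 m

h = tᵢ·V₁·V₂ / (2·√(V₂²−V₁²)).
√(V₂²−V₁²) = √(3615² − 937²) = 3491.5 m/s.
h = 0.1058 s × 937 × 3615 / (2 × 3491.5) = 51.32 m.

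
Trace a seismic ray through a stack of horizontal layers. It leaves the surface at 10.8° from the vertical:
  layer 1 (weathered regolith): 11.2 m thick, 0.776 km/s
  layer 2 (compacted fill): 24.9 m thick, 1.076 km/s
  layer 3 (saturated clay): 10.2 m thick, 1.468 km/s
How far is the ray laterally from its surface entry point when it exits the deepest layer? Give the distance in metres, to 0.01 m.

Ray parameter p = sin 10.8° / 0.776 km/s = 2.4147e-01 s/km.
Layer 1: θ = 10.80°; offset = 11.2·tan 10.80° = 2.1365 m.
Layer 2: sin θ = p·1.076 = 0.2598 → θ = 15.06°; offset = 24.9·tan 15.06° = 6.6997 m.
Layer 3: sin θ = p·1.468 = 0.3545 → θ = 20.76°; offset = 10.2·tan 20.76° = 3.8668 m.
Summing the layer offsets gives 12.7030 m.

12.70 m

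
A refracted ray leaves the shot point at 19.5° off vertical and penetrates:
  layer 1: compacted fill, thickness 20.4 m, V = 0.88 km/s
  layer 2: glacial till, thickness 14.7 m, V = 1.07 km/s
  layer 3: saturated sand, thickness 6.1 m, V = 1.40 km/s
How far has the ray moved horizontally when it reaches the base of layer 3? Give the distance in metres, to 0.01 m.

p = sin θ₁/V₁ = sin 19.5°/0.88 = 3.7933e-01 s/km is conserved through the stack.
Layer 1: θ = 19.50°; offset = 20.4·tan 19.50° = 7.2240 m.
Layer 2: sin θ = p·1.07 = 0.4059 → θ = 23.95°; offset = 14.7·tan 23.95° = 6.5283 m.
Layer 3: sin θ = p·1.40 = 0.5311 → θ = 32.08°; offset = 6.1·tan 32.08° = 3.8231 m.
Σ offsets = 17.5754 m.

17.58 m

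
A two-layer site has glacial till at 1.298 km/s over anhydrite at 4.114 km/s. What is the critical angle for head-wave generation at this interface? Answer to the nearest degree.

At critical incidence the refracted ray runs along the interface (θ₂ = 90°), so sin θ_c = V₁/V₂.
θ_c = arcsin(1.298/4.114) = arcsin 0.3155 = 18.39°.

18°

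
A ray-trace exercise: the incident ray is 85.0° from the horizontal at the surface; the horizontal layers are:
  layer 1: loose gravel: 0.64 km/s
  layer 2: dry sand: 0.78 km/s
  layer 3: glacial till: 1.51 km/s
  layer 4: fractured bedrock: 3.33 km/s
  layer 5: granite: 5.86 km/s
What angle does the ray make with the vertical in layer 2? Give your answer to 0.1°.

6.1°

From the normal: θ₁ = 90° − 85.0° = 5.0°.
Snell's law across each interface conserves sin θ / V, so sin θ_2 = V_2·sin θ₁/V₁.
sin θ_2 = 0.78 × sin 5.0° / 0.64 = 0.1062.
θ_2 = 6.10° from the vertical.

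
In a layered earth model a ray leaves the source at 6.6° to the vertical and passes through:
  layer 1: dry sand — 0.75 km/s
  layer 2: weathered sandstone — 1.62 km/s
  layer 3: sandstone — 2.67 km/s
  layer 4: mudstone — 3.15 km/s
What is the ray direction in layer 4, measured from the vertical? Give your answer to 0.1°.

Ray parameter p = sin 6.6° / 0.75 = 1.5325e-01 s/km.
sin θ_4 = p·V_4 = 1.5325e-01 × 3.15 = 0.4827.
θ_4 = 28.86° from the vertical.

28.9°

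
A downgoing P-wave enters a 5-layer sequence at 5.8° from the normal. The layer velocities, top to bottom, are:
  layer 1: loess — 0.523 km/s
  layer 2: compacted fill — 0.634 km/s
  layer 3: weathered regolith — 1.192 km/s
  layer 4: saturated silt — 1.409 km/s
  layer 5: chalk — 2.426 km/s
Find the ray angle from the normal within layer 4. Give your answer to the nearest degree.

Snell's law across each interface conserves sin θ / V, so sin θ_4 = V_4·sin θ₁/V₁.
sin θ_4 = 1.409 × sin 5.8° / 0.523 = 0.2723.
θ_4 = arcsin 0.2723 = 15.80°.

16°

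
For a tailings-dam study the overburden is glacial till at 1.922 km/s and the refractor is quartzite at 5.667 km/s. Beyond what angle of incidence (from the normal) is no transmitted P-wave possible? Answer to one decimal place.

19.8°

Critical incidence: sin θ_c = V₁/V₂ = 1.922/5.667 = 0.3392.
θ_c = arcsin 0.3392 = 19.83°.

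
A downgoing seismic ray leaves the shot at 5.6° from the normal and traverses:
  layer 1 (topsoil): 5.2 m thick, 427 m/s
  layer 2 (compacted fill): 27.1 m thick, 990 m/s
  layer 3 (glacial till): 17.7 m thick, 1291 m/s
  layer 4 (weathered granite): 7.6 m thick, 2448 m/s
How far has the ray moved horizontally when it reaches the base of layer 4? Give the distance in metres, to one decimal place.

p = sin θ₁/V₁ = sin 5.6°/427 = 2.2853e-04 s/m is conserved through the stack.
Layer 1: θ = 5.60°; offset = 5.2·tan 5.60° = 0.510 m.
Layer 2: sin θ = p·990 = 0.2262 → θ = 13.08°; offset = 27.1·tan 13.08° = 6.294 m.
Layer 3: sin θ = p·1291 = 0.2950 → θ = 17.16°; offset = 17.7·tan 17.16° = 5.465 m.
Layer 4: sin θ = p·2448 = 0.5594 → θ = 34.02°; offset = 7.6·tan 34.02° = 5.130 m.
Total horizontal offset = 17.399 m.

17.4 m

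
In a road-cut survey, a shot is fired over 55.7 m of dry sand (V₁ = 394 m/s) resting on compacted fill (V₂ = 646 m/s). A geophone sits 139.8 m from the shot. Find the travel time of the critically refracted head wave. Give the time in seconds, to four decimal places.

t = x/V₂ + 2h·√(V₂²−V₁²)/(V₁V₂).
√(V₂²−V₁²) = √(646²−394²) = 511.9 m/s; delay term = 2·55.7·511.9/(394·646) = 0.22406 s.
t = 139.8/646 + 0.22406 = 0.44047 s.

0.4405 s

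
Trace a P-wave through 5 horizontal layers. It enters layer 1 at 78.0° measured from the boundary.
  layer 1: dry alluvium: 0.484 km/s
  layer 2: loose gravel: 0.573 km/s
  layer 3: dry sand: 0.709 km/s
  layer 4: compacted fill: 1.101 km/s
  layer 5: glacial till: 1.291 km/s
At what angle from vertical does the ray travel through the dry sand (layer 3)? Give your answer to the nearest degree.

From the normal: θ₁ = 90° − 78.0° = 12.0°.
Ray parameter p = sin 12.0° / 0.484 = 4.2957e-01 s/km.
sin θ_3 = p·V_3 = 4.2957e-01 × 0.709 = 0.3046.
θ_3 = 17.73° from the vertical.

18°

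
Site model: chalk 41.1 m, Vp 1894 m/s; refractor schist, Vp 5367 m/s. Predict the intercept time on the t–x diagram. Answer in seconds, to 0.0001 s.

tᵢ = 2h·√(V₂²−V₁²)/(V₁V₂).
√(V₂²−V₁²) = √(5367²−1894²) = 5021.7 m/s.
tᵢ = 2·41.1·5021.7/(1894·5367) = 0.04061 s.

0.0406 s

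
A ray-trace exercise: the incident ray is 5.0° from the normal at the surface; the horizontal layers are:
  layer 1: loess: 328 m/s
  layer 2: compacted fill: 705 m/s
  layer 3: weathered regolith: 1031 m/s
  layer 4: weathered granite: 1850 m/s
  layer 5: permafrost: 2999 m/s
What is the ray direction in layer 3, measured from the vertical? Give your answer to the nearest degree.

Snell's law across each interface conserves sin θ / V, so sin θ_3 = V_3·sin θ₁/V₁.
sin θ_3 = 1031 × sin 5.0° / 328 = 0.2740.
θ_3 = arcsin 0.2740 = 15.90°.

16°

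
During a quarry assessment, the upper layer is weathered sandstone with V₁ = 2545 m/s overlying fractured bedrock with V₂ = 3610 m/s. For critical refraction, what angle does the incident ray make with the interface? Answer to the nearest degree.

45°

At critical incidence the refracted ray runs along the interface (θ₂ = 90°), so sin θ_c = V₁/V₂.
θ_c = arcsin(2545/3610) = arcsin 0.7050 = 44.83°.
Measured from the interface: 90° − 44.83° = 45.17°.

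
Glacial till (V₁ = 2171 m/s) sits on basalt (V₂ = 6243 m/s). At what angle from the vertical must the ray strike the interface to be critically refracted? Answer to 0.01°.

20.35°

At critical incidence the refracted ray runs along the interface (θ₂ = 90°), so sin θ_c = V₁/V₂.
θ_c = arcsin(2171/6243) = arcsin 0.3477 = 20.35°.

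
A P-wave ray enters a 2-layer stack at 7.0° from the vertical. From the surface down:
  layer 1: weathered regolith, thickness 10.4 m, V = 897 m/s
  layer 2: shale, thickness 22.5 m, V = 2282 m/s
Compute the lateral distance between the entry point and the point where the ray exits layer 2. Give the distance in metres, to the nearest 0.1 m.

Apply Snell's law at each interface; in layer i the horizontal offset is hᵢ·tan θᵢ.
Layer 1: θ = 7.00°; offset = 10.4·tan 7.00° = 1.277 m.
Layer 2: sin θ = 2282·sin 7.0°/897 = 0.3100, θ = 18.06°; offset = 22.5·tan 18.06° = 7.337 m.
Σ offsets = 8.614 m.

8.6 m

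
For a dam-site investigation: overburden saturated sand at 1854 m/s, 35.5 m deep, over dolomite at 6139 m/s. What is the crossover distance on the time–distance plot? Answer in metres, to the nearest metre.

97 m

θ_c = arcsin(1854/6139) = 17.58°, so cos θ_c = 0.9533 and tᵢ = 2h cos θ_c/V₁ = 0.0365 s.
At crossover x/V₁ = x/V₂ + tᵢ ⇒ x = tᵢ/(1/V₁ − 1/V₂) = 0.03651/(5.3937e-04 − 1.6289e-04) = 96.97 m.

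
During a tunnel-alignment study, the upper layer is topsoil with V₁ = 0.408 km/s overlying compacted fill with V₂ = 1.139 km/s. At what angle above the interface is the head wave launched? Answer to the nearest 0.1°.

Critical incidence: sin θ_c = V₁/V₂ = 0.408/1.139 = 0.3582.
θ_c = arcsin 0.3582 = 20.99°.
Measured from the interface: 90° − 20.99° = 69.01°.

69.0°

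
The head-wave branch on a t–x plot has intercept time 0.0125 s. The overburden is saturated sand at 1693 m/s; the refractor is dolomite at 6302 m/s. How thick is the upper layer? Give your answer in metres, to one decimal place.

11.0 m

θ_c = arcsin(1693/6302) = 15.58°; cos θ_c = 0.9632.
tᵢ = 2h cos θ_c/V₁ ⇒ h = tᵢ·V₁/(2 cos θ_c) = 0.0125·1693/(2·0.9632) = 10.99 m.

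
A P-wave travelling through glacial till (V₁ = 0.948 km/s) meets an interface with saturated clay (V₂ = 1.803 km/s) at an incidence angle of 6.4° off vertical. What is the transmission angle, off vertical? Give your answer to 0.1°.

12.2°

Snell's law: sin θ₂ = (V₂/V₁)·sin θ₁ = (1.803/0.948)·sin 6.4° = 0.2120.
θ₂ = arcsin 0.2120 = 12.24° from the normal.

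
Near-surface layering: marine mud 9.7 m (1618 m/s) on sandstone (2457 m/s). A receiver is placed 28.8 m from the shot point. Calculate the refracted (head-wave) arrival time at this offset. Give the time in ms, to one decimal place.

20.7 ms

t = x/V₂ + 2h·√(V₂²−V₁²)/(V₁V₂).
√(V₂²−V₁²) = √(2457²−1618²) = 1849.0 m/s; delay term = 2·9.7·1849.0/(1618·2457) = 0.00902 s.
t = 28.8/2457 + 0.00902 = 0.02074 s.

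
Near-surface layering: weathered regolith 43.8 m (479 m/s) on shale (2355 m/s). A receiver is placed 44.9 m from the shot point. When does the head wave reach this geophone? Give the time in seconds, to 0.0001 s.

0.1981 s

θ_c = arcsin(V₁/V₂) = arcsin(479/2355) = 11.74°, cos θ_c = 0.9791.
Intercept time tᵢ = 2h cos θ_c / V₁ = 2·43.8·0.9791/479 = 0.17906 s.
t = x/V₂ + tᵢ = 44.9/2355 + 0.17906 = 0.19812 s.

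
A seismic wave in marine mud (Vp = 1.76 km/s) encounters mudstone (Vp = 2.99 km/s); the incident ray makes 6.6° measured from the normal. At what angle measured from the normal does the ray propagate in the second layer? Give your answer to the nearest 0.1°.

sin θ₁/V₁ = sin θ₂/V₂ ⇒ sin θ₂ = 2.99·sin 6.6°/1.76 = 2.99·0.1149/1.76 = 0.1953.
θ₂ = arcsin 0.1953 = 11.26° from the normal.

11.3°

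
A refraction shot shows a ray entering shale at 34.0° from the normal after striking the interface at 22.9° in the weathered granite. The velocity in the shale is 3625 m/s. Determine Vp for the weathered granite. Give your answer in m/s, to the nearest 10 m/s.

Snell's law: sin 22.9°/V₁ = sin 34.0°/V₂.
V₁ = V₂·sin 22.9°/sin 34.0° = 3625 × 0.6959 = 2522.52 m/s.

2520 m/s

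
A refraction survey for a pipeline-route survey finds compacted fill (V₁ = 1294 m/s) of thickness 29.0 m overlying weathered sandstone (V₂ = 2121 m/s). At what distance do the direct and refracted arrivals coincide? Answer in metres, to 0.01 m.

θ_c = arcsin(1294/2121) = 37.60°, so cos θ_c = 0.7923 and tᵢ = 2h cos θ_c/V₁ = 0.0355 s.
At crossover x/V₁ = x/V₂ + tᵢ ⇒ x = tᵢ/(1/V₁ − 1/V₂) = 0.03551/(7.7280e-04 − 4.7148e-04) = 117.86 m.

117.86 m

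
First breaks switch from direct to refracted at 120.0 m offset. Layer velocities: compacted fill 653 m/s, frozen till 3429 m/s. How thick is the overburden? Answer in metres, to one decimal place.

49.5 m

x_cross = 2h·√((V₂+V₁)/(V₂−V₁)) → h = x_cross / (2·√((V₂+V₁)/(V₂−V₁))).
√((V₂+V₁)/(V₂−V₁)) = √((3429+653)/(3429−653)) = 1.2126.
h = 120.0 / (2·1.2126) = 49.48 m.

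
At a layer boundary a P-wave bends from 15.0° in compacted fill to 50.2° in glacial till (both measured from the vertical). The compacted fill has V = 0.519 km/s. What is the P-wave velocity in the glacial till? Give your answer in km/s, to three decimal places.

1.541 km/s

sin 15.0° = 0.2588; sin 50.2° = 0.7683.
V₂ = V₁·(sin θ₂/sin θ₁) = 0.519·(0.7683/0.2588) = 1.541 km/s.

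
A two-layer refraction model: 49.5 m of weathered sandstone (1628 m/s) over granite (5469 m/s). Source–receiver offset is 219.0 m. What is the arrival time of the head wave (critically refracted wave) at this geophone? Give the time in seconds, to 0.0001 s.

0.0981 s

t = x/V₂ + 2h·√(V₂²−V₁²)/(V₁V₂).
√(V₂²−V₁²) = √(5469²−1628²) = 5221.1 m/s; delay term = 2·49.5·5221.1/(1628·5469) = 0.05805 s.
t = 219.0/5469 + 0.05805 = 0.09810 s.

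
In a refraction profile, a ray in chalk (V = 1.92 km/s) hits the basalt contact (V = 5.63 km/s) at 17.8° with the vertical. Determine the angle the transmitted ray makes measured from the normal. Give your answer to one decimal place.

63.7°

sin θ₁/V₁ = sin θ₂/V₂ ⇒ sin θ₂ = 5.63·sin 17.8°/1.92 = 5.63·0.3057/1.92 = 0.8964.
θ₂ = arcsin 0.8964 = 63.69° from the normal.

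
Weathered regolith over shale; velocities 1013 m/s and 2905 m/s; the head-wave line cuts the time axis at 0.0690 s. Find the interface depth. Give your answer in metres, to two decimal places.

37.29 m

h = tᵢ·V₁·V₂ / (2·√(V₂²−V₁²)).
√(V₂²−V₁²) = √(2905² − 1013²) = 2722.7 m/s.
h = 0.069 s × 1013 × 2905 / (2 × 2722.7) = 37.29 m.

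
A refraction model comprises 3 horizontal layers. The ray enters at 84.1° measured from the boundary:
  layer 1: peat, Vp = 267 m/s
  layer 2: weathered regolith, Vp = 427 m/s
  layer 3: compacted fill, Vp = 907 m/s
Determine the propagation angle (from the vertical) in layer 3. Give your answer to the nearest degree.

From the normal: θ₁ = 90° − 84.1° = 5.9°.
Snell's law across each interface conserves sin θ / V, so sin θ_3 = V_3·sin θ₁/V₁.
sin θ_3 = 907 × sin 5.9° / 267 = 0.3492.
θ_3 = 20.44° from the vertical.

20°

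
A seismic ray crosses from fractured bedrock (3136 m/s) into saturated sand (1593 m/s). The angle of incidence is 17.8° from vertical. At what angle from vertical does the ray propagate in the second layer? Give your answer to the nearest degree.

9°

Snell's law: sin θ₂ = (V₂/V₁)·sin θ₁ = (1593/3136)·sin 17.8° = 0.1553.
θ₂ = sin⁻¹(0.1553) = 8.93° (from vertical).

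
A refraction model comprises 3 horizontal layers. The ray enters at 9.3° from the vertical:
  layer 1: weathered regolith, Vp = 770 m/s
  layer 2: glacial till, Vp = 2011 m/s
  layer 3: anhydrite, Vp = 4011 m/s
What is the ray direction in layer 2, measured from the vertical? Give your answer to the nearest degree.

Snell's law across each interface conserves sin θ / V, so sin θ_2 = V_2·sin θ₁/V₁.
sin θ_2 = 2011 × sin 9.3° / 770 = 0.4221.
θ_2 = 24.96° from the vertical.

25°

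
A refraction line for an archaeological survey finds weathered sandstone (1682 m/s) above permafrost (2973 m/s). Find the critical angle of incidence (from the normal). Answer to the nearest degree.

At critical incidence the refracted ray runs along the interface (θ₂ = 90°), so sin θ_c = V₁/V₂.
θ_c = arcsin(1682/2973) = arcsin 0.5658 = 34.45°.

34°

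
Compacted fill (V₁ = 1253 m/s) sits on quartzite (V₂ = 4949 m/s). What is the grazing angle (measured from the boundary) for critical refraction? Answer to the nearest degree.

Critical incidence: sin θ_c = V₁/V₂ = 1253/4949 = 0.2532.
θ_c = arcsin 0.2532 = 14.67°.
Measured from the interface: 90° − 14.67° = 75.33°.

75°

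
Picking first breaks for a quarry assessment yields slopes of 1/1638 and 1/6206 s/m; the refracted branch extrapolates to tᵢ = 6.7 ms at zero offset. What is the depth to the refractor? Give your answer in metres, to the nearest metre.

6 m

θ_c = arcsin(1638/6206) = 15.30°; cos θ_c = 0.9645.
tᵢ = 2h cos θ_c/V₁ ⇒ h = tᵢ·V₁/(2 cos θ_c) = 0.0067·1638/(2·0.9645) = 5.69 m.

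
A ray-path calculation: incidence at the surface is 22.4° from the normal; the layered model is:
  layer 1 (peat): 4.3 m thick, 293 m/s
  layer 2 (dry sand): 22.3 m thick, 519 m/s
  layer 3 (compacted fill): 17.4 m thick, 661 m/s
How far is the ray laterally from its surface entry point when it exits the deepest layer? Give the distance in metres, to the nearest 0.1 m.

Ray parameter p = sin 22.4° / 293 m/s = 1.3006e-03 s/m.
Layer 1: θ = 22.40°; offset = 4.3·tan 22.40° = 1.772 m.
Layer 2: sin θ = p·519 = 0.6750 → θ = 42.45°; offset = 22.3·tan 42.45° = 20.401 m.
Layer 3: sin θ = p·661 = 0.8597 → θ = 59.28°; offset = 17.4·tan 59.28° = 29.283 m.
Σ offsets = 51.457 m.

51.5 m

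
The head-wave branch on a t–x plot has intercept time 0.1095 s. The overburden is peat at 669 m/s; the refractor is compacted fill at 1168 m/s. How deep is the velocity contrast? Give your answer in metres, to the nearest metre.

45 m

h = tᵢ·V₁·V₂ / (2·√(V₂²−V₁²)).
√(V₂²−V₁²) = √(1168² − 669²) = 957.4 m/s.
h = 0.1095 s × 669 × 1168 / (2 × 957.4) = 44.68 m.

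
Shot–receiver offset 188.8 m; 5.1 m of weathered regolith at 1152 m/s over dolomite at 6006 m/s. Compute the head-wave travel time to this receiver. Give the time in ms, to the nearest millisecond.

40 ms

θ_c = arcsin(V₁/V₂) = arcsin(1152/6006) = 11.06°, cos θ_c = 0.9814.
Intercept time tᵢ = 2h cos θ_c / V₁ = 2·5.1·0.9814/1152 = 0.00869 s.
t = x/V₂ + tᵢ = 188.8/6006 + 0.00869 = 0.04012 s.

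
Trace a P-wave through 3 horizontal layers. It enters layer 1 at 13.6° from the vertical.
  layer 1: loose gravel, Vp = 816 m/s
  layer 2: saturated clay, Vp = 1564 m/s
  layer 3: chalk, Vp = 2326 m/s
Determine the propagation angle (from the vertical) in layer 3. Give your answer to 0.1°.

42.1°

Snell's law across each interface conserves sin θ / V, so sin θ_3 = V_3·sin θ₁/V₁.
sin θ_3 = 2326 × sin 13.6° / 816 = 0.6703.
θ_3 = 42.09° from the vertical.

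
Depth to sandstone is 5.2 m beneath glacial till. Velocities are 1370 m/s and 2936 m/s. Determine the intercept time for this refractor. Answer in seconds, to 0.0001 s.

θ_c = arcsin(V₁/V₂) = arcsin(1370/2936) = 27.82°; cos θ_c = 0.8845.
tᵢ = 2h·cos θ_c / V₁ = 2·5.2·0.8845 / 1370 = 0.00671 s.

0.0067 s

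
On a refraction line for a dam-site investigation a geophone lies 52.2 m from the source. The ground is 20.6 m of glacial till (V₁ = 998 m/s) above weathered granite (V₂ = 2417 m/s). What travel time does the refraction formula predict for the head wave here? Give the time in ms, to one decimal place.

θ_c = arcsin(V₁/V₂) = arcsin(998/2417) = 24.39°, cos θ_c = 0.9108.
Intercept time tᵢ = 2h cos θ_c / V₁ = 2·20.6·0.9108/998 = 0.03760 s.
t = x/V₂ + tᵢ = 52.2/2417 + 0.03760 = 0.05920 s.

59.2 ms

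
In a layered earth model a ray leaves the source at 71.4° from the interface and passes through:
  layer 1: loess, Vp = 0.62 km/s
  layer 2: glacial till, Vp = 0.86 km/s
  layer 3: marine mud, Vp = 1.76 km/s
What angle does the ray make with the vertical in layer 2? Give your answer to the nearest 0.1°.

From the normal: θ₁ = 90° − 71.4° = 18.6°.
Snell's law across each interface conserves sin θ / V, so sin θ_2 = V_2·sin θ₁/V₁.
sin θ_2 = 0.86 × sin 18.6° / 0.62 = 0.4424.
θ_2 = 26.26° from the vertical.

26.3°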